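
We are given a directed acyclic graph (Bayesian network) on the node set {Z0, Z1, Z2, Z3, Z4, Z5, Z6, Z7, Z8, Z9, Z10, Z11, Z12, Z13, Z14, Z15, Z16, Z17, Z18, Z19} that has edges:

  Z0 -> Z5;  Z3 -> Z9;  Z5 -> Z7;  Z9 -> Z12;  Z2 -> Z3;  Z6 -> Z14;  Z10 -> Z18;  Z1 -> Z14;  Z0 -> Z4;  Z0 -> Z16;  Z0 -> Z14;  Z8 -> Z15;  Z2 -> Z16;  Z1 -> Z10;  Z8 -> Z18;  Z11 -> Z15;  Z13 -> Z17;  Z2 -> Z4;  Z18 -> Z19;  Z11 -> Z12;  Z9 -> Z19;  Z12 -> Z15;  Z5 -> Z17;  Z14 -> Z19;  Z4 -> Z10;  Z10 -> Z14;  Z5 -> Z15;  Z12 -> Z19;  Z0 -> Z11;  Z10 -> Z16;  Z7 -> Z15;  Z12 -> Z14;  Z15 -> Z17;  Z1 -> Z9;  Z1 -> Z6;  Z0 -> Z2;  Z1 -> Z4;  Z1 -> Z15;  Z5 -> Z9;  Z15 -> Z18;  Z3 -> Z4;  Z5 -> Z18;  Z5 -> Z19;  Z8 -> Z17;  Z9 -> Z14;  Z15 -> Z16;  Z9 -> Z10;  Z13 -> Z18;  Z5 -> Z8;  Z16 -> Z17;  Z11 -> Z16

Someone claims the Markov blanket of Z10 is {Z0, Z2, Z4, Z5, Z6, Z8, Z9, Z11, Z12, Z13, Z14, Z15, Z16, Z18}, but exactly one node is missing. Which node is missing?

Z1

Pa(Z10) = {Z1, Z4, Z9}.
Ch(Z10) = {Z14, Z16, Z18}.
Co-parents of Z10 (other parents of its children):
  Z14 also has parents Z0, Z1, Z6, Z9, Z12.
  Z16 also has parents Z0, Z2, Z11, Z15.
  parents(Z18) \ {Z10} = {Z5, Z8, Z13, Z15}.
MB(Z10) = {Z0, Z1, Z2, Z4, Z5, Z6, Z8, Z9, Z11, Z12, Z13, Z14, Z15, Z16, Z18}.
Comparing with the claimed set, Z1 is missing.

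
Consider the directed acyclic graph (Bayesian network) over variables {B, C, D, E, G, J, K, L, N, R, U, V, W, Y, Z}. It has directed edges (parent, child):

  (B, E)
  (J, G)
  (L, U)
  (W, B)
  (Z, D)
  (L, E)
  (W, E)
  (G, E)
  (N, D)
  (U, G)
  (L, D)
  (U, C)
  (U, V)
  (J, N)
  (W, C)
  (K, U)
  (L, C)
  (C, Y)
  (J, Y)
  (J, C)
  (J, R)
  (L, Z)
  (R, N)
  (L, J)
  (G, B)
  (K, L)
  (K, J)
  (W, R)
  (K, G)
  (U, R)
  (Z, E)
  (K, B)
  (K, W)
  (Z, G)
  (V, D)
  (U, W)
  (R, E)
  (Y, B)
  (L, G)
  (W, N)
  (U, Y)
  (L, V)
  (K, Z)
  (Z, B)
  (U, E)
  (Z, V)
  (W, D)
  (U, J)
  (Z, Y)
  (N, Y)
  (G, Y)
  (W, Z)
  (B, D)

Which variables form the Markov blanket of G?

{B, C, E, J, K, L, N, R, U, W, Y, Z}

Ch(G) = {B, E, Y}.
G's parents: J, K, L, U, Z.
Parents of each child, excluding G:
  Y also has parents C, J, N, U, Z.
  parents(B) \ {G} = {K, W, Y, Z}.
  E's other parents are B, L, R, U, W, Z.
Taking the union gives {B, C, E, J, K, L, N, R, U, W, Y, Z}.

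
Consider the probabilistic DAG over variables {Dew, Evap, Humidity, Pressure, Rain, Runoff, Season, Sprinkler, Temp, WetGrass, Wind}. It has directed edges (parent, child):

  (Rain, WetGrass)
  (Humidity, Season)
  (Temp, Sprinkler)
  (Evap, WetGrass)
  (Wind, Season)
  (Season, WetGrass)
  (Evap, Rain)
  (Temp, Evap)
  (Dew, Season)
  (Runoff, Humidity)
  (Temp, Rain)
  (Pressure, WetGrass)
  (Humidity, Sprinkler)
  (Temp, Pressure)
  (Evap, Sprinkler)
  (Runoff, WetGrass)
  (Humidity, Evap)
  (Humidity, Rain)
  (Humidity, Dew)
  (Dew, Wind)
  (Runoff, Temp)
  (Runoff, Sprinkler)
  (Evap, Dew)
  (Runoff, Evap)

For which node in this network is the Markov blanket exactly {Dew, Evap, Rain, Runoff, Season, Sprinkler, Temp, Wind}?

The target node must have every member of {Dew, Evap, Rain, Runoff, Season, Sprinkler, Temp, Wind} as a parent, child, or co-parent, and no others.
Parents of Humidity: Runoff; children: Dew, Evap, Rain, Season, Sprinkler; co-parents: Dew, Evap, Runoff, Temp, Wind.
These exactly cover the given set, so the node is Humidity.

Humidity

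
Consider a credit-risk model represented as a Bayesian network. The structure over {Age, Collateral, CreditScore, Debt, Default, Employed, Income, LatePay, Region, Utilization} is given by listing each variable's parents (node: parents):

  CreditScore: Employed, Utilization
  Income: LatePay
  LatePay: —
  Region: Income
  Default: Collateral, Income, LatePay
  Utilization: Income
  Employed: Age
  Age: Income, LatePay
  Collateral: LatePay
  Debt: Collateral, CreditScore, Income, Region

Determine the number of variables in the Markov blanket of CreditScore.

6

Pa(CreditScore) = {Employed, Utilization}.
CreditScore's children: Debt.
Other parents of CreditScore's children:
  Debt: Collateral, Income, Region
MB(CreditScore) = {Collateral, Debt, Employed, Income, Region, Utilization}, which has 6 nodes.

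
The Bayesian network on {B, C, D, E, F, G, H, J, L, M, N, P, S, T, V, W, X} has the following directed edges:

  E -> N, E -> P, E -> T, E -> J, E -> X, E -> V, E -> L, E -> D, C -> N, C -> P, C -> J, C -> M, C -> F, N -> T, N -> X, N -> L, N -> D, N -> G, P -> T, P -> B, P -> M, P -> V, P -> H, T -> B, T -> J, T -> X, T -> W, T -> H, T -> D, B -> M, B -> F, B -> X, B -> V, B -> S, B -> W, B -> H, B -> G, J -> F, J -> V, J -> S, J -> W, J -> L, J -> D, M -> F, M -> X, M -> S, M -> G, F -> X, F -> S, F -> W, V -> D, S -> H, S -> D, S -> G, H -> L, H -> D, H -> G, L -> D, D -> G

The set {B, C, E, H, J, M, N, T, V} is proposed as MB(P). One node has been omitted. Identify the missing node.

Recall MB(v) = parents ∪ children ∪ spouses, where spouses are the other parents of v's children.
P has parents C, E.
P has children B, H, M, T, V.
Other parents of P's children:
  parents(T) \ {P} = {E, N}.
  B's other parent is T.
  M also has parents B, C.
  V's other parents are B, E, J.
  H also has parents B, S, T.
MB(P) = {B, C, E, H, J, M, N, S, T, V}.
Comparing with the claimed set, S is missing.

S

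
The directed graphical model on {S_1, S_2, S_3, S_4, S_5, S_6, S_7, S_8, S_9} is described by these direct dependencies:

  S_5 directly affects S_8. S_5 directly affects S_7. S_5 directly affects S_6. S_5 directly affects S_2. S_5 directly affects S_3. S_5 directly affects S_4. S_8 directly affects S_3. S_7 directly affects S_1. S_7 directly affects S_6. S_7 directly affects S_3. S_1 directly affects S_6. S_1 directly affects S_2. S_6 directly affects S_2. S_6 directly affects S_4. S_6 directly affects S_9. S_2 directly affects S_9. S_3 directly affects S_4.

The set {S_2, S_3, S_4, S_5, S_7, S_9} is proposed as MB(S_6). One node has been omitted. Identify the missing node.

S_1

The Markov blanket of a node is its parents, its children, and the other parents of its children.
Ch(S_6) = {S_2, S_4, S_9}.
S_6 has parents S_1, S_5, S_7.
Co-parents of S_6 (other parents of its children):
  S_2's other parents are S_1, S_5.
  S_4's other parents are S_3, S_5.
  parents(S_9) \ {S_6} = {S_2}.
MB(S_6) = {S_1, S_2, S_3, S_4, S_5, S_7, S_9}.
Comparing with the claimed set, S_1 is missing.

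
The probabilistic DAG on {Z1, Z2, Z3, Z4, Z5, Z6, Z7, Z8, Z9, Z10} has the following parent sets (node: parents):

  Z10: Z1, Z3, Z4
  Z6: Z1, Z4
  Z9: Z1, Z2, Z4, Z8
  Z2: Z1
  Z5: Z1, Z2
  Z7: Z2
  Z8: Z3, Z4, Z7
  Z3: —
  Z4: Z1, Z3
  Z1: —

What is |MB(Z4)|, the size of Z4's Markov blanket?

The Markov blanket of a node is its parents, its children, and the other parents of its children.
Z4's parents: Z1, Z3.
Z4 has children Z6, Z8, Z9, Z10.
For each child, the remaining parents (spouses of Z4):
  Z6: Z1
  Z8: Z3, Z7
  Z9: Z1, Z2, Z8
  Z10: Z1, Z3
MB(Z4) = {Z1, Z2, Z3, Z6, Z7, Z8, Z9, Z10}, which has 8 nodes.

8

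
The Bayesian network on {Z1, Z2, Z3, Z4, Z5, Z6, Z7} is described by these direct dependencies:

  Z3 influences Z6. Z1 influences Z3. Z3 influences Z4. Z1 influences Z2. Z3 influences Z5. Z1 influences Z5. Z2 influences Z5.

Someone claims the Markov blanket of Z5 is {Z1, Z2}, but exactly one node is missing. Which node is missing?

Z5's parents: Z1, Z2, Z3.
Ch(Z5) = {}.
With no children, Z5 has no spouses; the co-parent set is empty.
MB(Z5) = {Z1, Z2, Z3}.
Comparing with the claimed set, Z3 is missing.

Z3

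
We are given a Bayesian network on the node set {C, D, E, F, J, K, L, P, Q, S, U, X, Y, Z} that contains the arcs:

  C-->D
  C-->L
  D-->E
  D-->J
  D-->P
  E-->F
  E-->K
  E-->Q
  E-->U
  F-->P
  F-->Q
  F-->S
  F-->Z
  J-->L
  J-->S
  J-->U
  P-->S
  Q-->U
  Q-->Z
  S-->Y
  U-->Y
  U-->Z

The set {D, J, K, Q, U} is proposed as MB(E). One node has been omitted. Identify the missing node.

Parents of E: D.
E's children: F, K, Q, U.
Other parents of E's children:
  F has no other parent.
  K: no additional parents.
  Q's other parent is F.
  parents(U) \ {E} = {J, Q}.
MB(E) = {D, F, J, K, Q, U}.
Comparing with the claimed set, F is missing.

F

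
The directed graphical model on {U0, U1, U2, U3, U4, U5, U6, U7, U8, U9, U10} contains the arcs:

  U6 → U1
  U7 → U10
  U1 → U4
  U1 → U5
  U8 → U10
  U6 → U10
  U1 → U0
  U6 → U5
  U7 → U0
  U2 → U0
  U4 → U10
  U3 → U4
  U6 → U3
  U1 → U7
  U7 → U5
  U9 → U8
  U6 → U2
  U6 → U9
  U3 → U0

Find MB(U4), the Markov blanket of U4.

Children of U4: U10.
Parents of U4: U1, U3.
For each child, the remaining parents (spouses of U4):
  parents(U10) \ {U4} = {U6, U7, U8}.
So the Markov blanket of U4 is {U1, U3, U6, U7, U8, U10}.

{U1, U3, U6, U7, U8, U10}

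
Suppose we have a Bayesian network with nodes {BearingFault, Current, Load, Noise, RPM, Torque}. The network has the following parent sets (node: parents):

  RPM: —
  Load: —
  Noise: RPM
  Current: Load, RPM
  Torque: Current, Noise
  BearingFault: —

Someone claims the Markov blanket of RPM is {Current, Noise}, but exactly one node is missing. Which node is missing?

RPM has no parents.
RPM's children: Current, Noise.
For each child, the remaining parents (spouses of RPM):
  Noise has no other parent.
  Current's other parent is Load.
MB(RPM) = {Current, Load, Noise}.
Comparing with the claimed set, Load is missing.

Load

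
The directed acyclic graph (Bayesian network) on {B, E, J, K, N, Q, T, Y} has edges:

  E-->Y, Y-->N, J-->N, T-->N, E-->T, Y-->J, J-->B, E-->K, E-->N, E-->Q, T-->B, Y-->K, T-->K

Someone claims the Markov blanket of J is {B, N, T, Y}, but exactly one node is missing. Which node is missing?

By definition, MB(J) is built from J's parents, J's children, and the co-parents of J.
Pa(J) = {Y}.
Children of J: B, N.
Parents of each child, excluding J:
  B also has parent T.
  parents(N) \ {J} = {E, T, Y}.
MB(J) = {B, E, N, T, Y}.
Comparing with the claimed set, E is missing.

E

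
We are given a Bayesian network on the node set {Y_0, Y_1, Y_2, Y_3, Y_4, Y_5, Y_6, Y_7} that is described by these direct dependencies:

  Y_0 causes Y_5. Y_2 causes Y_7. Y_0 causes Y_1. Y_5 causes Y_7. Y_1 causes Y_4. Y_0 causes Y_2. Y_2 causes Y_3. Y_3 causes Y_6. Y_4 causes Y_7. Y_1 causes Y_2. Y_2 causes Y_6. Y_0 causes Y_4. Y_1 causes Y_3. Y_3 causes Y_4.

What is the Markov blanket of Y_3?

{Y_0, Y_1, Y_2, Y_4, Y_6}

The Markov blanket of a node is its parents, its children, and the other parents of its children.
Y_3's children: Y_4, Y_6.
Pa(Y_3) = {Y_1, Y_2}.
Co-parents of Y_3 (other parents of its children):
  parents(Y_4) \ {Y_3} = {Y_0, Y_1}.
  parents(Y_6) \ {Y_3} = {Y_2}.
Taking the union gives {Y_0, Y_1, Y_2, Y_4, Y_6}.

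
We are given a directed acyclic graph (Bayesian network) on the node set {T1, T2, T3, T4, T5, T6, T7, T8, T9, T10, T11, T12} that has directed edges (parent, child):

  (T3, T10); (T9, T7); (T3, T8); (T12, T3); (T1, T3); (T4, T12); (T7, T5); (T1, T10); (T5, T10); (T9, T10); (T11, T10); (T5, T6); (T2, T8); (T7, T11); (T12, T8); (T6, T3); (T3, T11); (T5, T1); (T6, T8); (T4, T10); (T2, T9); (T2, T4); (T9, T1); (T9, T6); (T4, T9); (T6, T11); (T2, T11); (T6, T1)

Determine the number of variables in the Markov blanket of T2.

8

Recall MB(v) = parents ∪ children ∪ spouses, where spouses are the other parents of v's children.
Ch(T2) = {T4, T8, T9, T11}.
Pa(T2) = {}.
For each child, the remaining parents (spouses of T2):
  T4: no additional parents.
  T9 also has parent T4.
  T8's other parents are T3, T6, T12.
  T11 also has parents T3, T6, T7.
MB(T2) = {T3, T4, T6, T7, T8, T9, T11, T12}, which has 8 nodes.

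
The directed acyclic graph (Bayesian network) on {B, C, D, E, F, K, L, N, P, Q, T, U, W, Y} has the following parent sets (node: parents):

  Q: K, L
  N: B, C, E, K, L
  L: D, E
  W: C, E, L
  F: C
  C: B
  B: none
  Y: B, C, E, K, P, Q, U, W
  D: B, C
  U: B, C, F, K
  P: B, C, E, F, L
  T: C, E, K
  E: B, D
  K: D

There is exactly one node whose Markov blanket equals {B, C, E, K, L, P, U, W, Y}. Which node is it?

The target node must have every member of {B, C, E, K, L, P, U, W, Y} as a parent, child, or co-parent, and no others.
Parents of Q: K, L; children: Y; co-parents: B, C, E, K, P, U, W.
These exactly cover the given set, so the node is Q.

Q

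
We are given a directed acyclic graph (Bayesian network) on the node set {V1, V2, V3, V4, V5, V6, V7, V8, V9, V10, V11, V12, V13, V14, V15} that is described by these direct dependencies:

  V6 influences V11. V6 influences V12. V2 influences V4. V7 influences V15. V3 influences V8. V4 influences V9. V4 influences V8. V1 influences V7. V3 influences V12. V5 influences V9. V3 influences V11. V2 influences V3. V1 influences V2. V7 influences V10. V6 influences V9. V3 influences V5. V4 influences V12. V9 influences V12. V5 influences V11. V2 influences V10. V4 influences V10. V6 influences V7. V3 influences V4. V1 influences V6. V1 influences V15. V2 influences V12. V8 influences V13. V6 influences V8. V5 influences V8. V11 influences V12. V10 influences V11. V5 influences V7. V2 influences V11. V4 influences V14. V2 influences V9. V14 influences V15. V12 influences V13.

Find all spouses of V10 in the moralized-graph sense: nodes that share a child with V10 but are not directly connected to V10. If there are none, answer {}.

{V3, V5, V6}

Children of V10: V11.
  V11: V2, V3, V5, V6
Excluding nodes already adjacent to V10 (V2, V4, V7, V11), the co-parent-only contribution is {V3, V5, V6}.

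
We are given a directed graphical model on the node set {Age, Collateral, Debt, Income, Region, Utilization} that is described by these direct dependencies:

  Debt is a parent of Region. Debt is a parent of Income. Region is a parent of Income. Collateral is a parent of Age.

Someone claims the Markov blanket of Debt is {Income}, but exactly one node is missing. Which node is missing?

Region

A node's Markov blanket = Pa ∪ Ch ∪ (parents of Ch other than the node itself).
Debt's parents: none.
Ch(Debt) = {Income, Region}.
Co-parents of Debt (other parents of its children):
  Region: no additional parents.
  Income also has parent Region.
MB(Debt) = {Income, Region}.
Comparing with the claimed set, Region is missing.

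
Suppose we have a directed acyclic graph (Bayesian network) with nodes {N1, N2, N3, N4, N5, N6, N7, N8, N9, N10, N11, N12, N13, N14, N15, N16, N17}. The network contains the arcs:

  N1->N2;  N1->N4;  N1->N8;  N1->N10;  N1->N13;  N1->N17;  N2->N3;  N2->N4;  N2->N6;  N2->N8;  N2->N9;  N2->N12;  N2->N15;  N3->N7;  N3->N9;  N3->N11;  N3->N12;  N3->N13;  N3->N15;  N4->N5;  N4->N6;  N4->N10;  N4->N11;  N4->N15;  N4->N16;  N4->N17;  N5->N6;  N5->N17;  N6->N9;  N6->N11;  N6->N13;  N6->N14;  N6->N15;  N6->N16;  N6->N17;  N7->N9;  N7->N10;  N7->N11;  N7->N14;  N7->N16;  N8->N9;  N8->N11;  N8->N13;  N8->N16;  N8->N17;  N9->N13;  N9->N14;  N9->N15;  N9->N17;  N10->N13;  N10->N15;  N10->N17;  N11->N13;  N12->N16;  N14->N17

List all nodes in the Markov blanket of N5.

{N1, N2, N4, N6, N8, N9, N10, N14, N17}

A node's Markov blanket = Pa ∪ Ch ∪ (parents of Ch other than the node itself).
N5 has parent N4.
N5's children: N6, N17.
Other parents of N5's children:
  N6's other parents are N2, N4.
  parents(N17) \ {N5} = {N1, N4, N6, N8, N9, N10, N14}.
MB(N5) = {N1, N2, N4, N6, N8, N9, N10, N14, N17}.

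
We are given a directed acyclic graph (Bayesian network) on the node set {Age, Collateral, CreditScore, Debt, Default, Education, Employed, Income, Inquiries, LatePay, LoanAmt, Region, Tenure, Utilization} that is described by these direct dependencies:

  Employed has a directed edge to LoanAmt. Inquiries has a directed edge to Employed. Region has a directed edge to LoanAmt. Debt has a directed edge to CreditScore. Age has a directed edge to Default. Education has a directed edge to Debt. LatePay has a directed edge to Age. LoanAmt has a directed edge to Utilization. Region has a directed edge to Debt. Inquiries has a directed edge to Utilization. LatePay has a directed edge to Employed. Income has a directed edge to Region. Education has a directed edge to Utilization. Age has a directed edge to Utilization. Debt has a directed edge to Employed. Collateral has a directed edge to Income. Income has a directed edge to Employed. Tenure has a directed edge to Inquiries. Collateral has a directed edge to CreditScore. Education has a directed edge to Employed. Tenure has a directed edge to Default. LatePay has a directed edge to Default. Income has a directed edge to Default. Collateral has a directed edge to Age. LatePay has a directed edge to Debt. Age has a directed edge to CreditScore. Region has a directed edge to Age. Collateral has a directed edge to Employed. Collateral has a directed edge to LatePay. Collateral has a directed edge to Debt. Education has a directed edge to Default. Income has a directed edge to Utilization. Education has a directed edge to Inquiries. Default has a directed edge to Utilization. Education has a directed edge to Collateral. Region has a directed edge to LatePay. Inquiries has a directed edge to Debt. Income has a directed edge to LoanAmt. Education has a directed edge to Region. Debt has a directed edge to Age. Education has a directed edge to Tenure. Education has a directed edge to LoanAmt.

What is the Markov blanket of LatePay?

By definition, MB(LatePay) is built from LatePay's parents, LatePay's children, and the co-parents of LatePay.
Parents of LatePay: Collateral, Region.
LatePay's children: Age, Debt, Default, Employed.
For each child, the remaining parents (spouses of LatePay):
  parents(Debt) \ {LatePay} = {Collateral, Education, Inquiries, Region}.
  parents(Age) \ {LatePay} = {Collateral, Debt, Region}.
  parents(Employed) \ {LatePay} = {Collateral, Debt, Education, Income, Inquiries}.
  Default's other parents are Age, Education, Income, Tenure.
MB(LatePay) = {Age, Collateral, Debt, Default, Education, Employed, Income, Inquiries, Region, Tenure}.

{Age, Collateral, Debt, Default, Education, Employed, Income, Inquiries, Region, Tenure}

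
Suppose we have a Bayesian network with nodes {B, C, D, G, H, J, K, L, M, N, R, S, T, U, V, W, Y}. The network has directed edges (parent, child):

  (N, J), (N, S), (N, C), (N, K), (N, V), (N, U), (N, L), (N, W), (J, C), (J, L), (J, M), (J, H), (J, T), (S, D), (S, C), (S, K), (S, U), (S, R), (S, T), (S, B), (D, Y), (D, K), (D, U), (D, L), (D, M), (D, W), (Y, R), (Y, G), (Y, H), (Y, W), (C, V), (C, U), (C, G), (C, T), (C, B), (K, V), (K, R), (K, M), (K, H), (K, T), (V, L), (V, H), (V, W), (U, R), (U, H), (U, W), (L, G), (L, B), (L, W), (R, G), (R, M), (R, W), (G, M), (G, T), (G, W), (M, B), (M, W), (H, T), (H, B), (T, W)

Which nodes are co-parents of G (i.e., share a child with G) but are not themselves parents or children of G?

Children of G: M, T, W.
  M: D, J, K, R
  T: C, H, J, K, S
  W: D, L, M, N, R, T, U, V, Y
Excluding nodes already adjacent to G (C, L, M, R, T, W, Y), the co-parent-only contribution is {D, H, J, K, N, S, U, V}.

{D, H, J, K, N, S, U, V}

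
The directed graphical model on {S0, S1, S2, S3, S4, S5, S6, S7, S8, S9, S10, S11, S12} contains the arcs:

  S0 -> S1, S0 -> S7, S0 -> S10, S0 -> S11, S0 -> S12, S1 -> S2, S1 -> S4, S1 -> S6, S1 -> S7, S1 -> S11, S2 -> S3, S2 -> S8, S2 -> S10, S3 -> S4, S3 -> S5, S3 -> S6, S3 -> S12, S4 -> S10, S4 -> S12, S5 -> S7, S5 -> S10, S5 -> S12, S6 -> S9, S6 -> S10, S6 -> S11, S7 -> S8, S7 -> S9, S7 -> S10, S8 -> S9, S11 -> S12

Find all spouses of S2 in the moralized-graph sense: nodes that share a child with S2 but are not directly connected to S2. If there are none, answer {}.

Children of S2: S3, S8, S10.
  S3: —
  S8: S7
  S10: S0, S4, S5, S6, S7
Excluding nodes already adjacent to S2 (S1, S3, S8, S10), the co-parent-only contribution is {S0, S4, S5, S6, S7}.

{S0, S4, S5, S6, S7}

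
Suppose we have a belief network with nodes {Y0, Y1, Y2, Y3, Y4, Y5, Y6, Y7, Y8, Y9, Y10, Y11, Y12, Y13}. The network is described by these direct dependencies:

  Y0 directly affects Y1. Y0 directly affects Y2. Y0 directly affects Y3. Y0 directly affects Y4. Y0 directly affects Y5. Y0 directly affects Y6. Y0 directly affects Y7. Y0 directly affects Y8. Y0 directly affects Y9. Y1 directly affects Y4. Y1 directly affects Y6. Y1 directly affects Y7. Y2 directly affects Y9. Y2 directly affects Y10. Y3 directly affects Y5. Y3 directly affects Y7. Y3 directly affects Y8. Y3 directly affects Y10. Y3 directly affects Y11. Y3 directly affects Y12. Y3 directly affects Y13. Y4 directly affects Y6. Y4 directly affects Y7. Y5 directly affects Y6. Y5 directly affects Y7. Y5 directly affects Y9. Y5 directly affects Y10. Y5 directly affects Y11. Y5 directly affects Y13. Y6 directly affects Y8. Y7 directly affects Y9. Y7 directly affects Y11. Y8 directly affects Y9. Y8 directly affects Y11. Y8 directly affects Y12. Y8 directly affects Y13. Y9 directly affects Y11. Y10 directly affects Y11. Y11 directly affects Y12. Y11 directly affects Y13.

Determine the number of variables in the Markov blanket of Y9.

8

A node's Markov blanket = Pa ∪ Ch ∪ (parents of Ch other than the node itself).
Y9's parents: Y0, Y2, Y5, Y7, Y8.
Children of Y9: Y11.
Other parents of Y9's children:
  Y11: Y3, Y5, Y7, Y8, Y10
MB(Y9) = {Y0, Y2, Y3, Y5, Y7, Y8, Y10, Y11}, which has 8 nodes.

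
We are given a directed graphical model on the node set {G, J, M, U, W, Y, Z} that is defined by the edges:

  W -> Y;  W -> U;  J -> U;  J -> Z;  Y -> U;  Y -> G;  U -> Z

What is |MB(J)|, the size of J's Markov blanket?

J's children: U, Z.
Parents of J: none.
Parents of each child, excluding J:
  parents(U) \ {J} = {W, Y}.
  parents(Z) \ {J} = {U}.
MB(J) = {U, W, Y, Z}, which has 4 nodes.

4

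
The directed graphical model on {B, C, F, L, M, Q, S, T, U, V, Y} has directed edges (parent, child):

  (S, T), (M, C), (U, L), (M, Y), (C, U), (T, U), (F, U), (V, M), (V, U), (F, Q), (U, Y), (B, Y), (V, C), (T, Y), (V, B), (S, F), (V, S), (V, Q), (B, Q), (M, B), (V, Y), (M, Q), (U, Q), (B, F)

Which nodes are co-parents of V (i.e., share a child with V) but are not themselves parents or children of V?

{F, T}

Children of V: B, C, M, Q, S, U, Y.
  M: no additional parents.
  S: no additional parents.
  B's other parent is M.
  C's other parent is M.
  U also has parents C, F, T.
  Q's other parents are B, F, M, U.
  Y also has parents B, M, T, U.
Excluding nodes already adjacent to V (B, C, M, Q, S, U, Y), the co-parent-only contribution is {F, T}.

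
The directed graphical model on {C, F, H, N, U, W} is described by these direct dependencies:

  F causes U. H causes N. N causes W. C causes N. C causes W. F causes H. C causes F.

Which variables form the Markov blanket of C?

{F, H, N, W}

Parents of C: none.
Ch(C) = {F, N, W}.
For each child, the remaining parents (spouses of C):
  F: no additional parents.
  N's other parent is H.
  parents(W) \ {C} = {N}.
Taking the union gives {F, H, N, W}.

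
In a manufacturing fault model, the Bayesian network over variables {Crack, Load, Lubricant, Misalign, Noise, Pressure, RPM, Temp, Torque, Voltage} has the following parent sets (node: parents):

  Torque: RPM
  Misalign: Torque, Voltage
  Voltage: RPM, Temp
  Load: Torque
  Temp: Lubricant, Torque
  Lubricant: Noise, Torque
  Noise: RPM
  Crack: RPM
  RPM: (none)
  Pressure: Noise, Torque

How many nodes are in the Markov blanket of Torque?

Parents of Torque: RPM.
Torque has children Load, Lubricant, Misalign, Pressure, Temp.
Co-parents of Torque (other parents of its children):
  Lubricant's other parent is Noise.
  Temp's other parent is Lubricant.
  parents(Pressure) \ {Torque} = {Noise}.
  Load has no other parent.
  Misalign also has parent Voltage.
MB(Torque) = {Load, Lubricant, Misalign, Noise, Pressure, RPM, Temp, Voltage}, which has 8 nodes.

8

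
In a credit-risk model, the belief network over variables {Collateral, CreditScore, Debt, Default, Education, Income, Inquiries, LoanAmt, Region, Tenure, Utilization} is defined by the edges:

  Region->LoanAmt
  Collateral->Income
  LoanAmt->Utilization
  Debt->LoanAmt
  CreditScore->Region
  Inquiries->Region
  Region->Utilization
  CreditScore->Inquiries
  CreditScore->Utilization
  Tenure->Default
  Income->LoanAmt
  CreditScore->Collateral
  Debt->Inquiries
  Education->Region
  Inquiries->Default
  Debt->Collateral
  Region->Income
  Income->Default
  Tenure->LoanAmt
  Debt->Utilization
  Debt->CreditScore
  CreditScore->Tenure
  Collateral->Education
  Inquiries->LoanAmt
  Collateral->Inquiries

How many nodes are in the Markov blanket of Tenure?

Recall MB(v) = parents ∪ children ∪ spouses, where spouses are the other parents of v's children.
Tenure has parent CreditScore.
Ch(Tenure) = {Default, LoanAmt}.
Co-parents of Tenure (other parents of its children):
  LoanAmt's other parents are Debt, Income, Inquiries, Region.
  Default's other parents are Income, Inquiries.
MB(Tenure) = {CreditScore, Debt, Default, Income, Inquiries, LoanAmt, Region}, which has 7 nodes.

7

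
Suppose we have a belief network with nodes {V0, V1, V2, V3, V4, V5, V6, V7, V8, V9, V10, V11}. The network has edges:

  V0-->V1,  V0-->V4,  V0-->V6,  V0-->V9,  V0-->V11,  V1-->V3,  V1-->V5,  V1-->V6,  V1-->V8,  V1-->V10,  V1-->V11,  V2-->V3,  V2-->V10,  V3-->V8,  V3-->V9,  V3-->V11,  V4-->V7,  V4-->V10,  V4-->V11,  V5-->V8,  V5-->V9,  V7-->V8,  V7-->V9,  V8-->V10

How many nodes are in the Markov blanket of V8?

7

The Markov blanket of a node is its parents, its children, and the other parents of its children.
Children of V8: V10.
V8 has parents V1, V3, V5, V7.
Co-parents of V8 (other parents of its children):
  V10's other parents are V1, V2, V4.
MB(V8) = {V1, V2, V3, V4, V5, V7, V10}, which has 7 nodes.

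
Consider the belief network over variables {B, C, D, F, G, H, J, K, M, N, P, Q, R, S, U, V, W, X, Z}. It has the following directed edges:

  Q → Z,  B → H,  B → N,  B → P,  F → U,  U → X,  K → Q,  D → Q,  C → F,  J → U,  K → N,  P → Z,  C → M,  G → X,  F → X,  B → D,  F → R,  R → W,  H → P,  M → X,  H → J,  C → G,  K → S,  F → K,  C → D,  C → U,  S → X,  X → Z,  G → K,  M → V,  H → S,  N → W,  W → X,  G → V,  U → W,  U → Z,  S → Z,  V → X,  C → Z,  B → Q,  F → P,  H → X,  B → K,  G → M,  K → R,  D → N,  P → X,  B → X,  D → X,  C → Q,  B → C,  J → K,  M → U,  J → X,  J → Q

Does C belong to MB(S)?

Yes

C is a co-parent of S: both are parents of Z.
So C ∈ MB(S).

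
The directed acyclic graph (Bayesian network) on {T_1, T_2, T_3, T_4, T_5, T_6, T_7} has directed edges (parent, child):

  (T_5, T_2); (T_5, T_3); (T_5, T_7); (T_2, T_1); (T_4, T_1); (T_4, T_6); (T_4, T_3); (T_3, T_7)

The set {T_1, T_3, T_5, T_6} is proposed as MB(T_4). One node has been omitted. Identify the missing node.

T_2

Parents of T_4: none.
Children of T_4: T_1, T_3, T_6.
For each child, the remaining parents (spouses of T_4):
  T_1: T_2
  T_6: —
  T_3: T_5
MB(T_4) = {T_1, T_2, T_3, T_5, T_6}.
Comparing with the claimed set, T_2 is missing.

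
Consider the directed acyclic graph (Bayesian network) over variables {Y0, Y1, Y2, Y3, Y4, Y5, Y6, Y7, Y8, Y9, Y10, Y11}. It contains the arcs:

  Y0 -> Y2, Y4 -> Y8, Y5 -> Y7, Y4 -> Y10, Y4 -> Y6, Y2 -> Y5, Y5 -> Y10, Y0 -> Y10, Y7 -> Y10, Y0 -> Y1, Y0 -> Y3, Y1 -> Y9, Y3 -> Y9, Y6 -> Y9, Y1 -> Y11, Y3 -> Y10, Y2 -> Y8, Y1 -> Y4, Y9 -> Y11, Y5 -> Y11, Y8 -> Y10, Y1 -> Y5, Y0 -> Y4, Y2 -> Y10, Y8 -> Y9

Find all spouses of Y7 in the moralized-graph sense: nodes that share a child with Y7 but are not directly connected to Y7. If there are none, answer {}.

Children of Y7: Y10.
  Y10's other parents are Y0, Y2, Y3, Y4, Y5, Y8.
Excluding nodes already adjacent to Y7 (Y5, Y10), the co-parent-only contribution is {Y0, Y2, Y3, Y4, Y8}.

{Y0, Y2, Y3, Y4, Y8}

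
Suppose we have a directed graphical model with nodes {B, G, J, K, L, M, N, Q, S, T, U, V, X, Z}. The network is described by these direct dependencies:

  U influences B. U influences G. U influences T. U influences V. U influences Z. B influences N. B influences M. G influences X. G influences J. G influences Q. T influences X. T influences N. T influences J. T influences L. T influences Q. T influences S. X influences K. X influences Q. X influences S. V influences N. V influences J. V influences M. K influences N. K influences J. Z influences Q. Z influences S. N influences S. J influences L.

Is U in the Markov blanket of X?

No

Recall MB(v) = parents ∪ children ∪ spouses, where spouses are the other parents of v's children.
X's parents: G, T.
Children of X: K, Q, S.
Other parents of X's children:
  K has no other parent.
  parents(Q) \ {X} = {G, T, Z}.
  parents(S) \ {X} = {N, T, Z}.
MB(X) = {G, K, N, Q, S, T, Z}; U is not in this set.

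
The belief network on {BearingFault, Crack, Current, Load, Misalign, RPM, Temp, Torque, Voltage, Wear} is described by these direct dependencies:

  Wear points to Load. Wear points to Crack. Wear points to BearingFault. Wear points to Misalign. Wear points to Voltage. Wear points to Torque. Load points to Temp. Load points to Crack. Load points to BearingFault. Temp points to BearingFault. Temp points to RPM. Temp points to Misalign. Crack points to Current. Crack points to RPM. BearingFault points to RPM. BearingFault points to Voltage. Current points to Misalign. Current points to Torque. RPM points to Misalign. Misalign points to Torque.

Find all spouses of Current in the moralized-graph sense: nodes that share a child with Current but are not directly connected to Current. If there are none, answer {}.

{RPM, Temp, Wear}

Children of Current: Misalign, Torque.
  Misalign also has parents RPM, Temp, Wear.
  Torque's other parents are Misalign, Wear.
Excluding nodes already adjacent to Current (Crack, Misalign, Torque), the co-parent-only contribution is {RPM, Temp, Wear}.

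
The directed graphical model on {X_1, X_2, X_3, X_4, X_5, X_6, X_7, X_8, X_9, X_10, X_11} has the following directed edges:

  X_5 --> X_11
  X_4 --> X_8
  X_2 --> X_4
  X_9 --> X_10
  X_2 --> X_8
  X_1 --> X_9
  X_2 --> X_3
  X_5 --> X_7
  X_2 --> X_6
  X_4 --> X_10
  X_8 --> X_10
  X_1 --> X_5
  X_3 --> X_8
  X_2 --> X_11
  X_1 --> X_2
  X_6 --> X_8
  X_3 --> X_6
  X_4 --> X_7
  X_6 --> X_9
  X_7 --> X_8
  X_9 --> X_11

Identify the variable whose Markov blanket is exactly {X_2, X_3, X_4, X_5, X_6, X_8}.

The target node must have every member of {X_2, X_3, X_4, X_5, X_6, X_8} as a parent, child, or co-parent, and no others.
Parents of X_7: X_4, X_5; children: X_8; co-parents: X_2, X_3, X_4, X_6.
These exactly cover the given set, so the node is X_7.

X_7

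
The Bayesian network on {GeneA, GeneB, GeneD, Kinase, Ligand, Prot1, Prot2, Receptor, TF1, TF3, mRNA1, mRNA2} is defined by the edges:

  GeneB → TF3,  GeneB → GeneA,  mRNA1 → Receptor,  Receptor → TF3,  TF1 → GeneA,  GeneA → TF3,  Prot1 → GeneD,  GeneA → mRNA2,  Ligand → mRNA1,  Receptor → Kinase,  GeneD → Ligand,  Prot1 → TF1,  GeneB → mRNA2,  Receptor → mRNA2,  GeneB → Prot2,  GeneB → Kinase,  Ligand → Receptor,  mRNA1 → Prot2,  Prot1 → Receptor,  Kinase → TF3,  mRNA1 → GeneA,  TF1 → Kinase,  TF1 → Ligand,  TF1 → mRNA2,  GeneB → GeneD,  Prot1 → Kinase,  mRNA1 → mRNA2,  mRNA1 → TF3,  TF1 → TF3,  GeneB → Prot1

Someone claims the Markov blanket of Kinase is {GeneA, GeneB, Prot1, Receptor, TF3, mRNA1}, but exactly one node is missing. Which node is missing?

By definition, MB(Kinase) is built from Kinase's parents, Kinase's children, and the co-parents of Kinase.
Kinase's parents: GeneB, Prot1, Receptor, TF1.
Kinase's children: TF3.
Other parents of Kinase's children:
  TF3: GeneA, GeneB, Receptor, TF1, mRNA1
MB(Kinase) = {GeneA, GeneB, Prot1, Receptor, TF1, TF3, mRNA1}.
Comparing with the claimed set, TF1 is missing.

TF1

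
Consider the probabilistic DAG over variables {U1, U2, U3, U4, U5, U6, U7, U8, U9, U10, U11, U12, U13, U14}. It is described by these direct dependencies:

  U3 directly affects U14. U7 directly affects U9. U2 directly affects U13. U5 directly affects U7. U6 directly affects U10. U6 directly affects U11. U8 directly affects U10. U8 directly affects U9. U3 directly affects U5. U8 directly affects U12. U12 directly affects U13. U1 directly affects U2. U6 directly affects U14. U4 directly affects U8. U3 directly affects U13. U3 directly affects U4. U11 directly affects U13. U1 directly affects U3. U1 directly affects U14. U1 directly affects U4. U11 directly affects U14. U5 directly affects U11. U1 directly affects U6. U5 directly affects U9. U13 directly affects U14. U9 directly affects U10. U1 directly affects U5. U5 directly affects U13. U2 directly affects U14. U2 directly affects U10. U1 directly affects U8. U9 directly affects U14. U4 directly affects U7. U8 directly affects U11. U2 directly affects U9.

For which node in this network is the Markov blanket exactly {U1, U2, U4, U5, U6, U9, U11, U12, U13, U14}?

U3

The target node must have every member of {U1, U2, U4, U5, U6, U9, U11, U12, U13, U14} as a parent, child, or co-parent, and no others.
Parents of U3: U1; children: U4, U5, U13, U14; co-parents: U1, U2, U5, U6, U9, U11, U12, U13.
These exactly cover the given set, so the node is U3.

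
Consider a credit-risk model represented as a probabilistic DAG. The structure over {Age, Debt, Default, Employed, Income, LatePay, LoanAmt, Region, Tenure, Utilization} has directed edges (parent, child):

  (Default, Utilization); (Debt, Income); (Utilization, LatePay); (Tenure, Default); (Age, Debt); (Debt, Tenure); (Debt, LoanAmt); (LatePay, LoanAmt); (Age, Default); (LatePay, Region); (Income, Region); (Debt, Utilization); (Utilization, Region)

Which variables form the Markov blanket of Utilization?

{Debt, Default, Income, LatePay, Region}

Recall MB(v) = parents ∪ children ∪ spouses, where spouses are the other parents of v's children.
Utilization has children LatePay, Region.
Pa(Utilization) = {Debt, Default}.
Parents of each child, excluding Utilization:
  LatePay: no additional parents.
  parents(Region) \ {Utilization} = {Income, LatePay}.
MB(Utilization) = {Debt, Default, Income, LatePay, Region}.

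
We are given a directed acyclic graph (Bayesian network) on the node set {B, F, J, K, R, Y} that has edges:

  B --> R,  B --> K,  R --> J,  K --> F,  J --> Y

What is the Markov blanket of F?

The Markov blanket of a node is its parents, its children, and the other parents of its children.
Pa(F) = {K}.
Ch(F) = {}.
F has no children, so there are no co-parents.
MB(F) = {K}.

{K}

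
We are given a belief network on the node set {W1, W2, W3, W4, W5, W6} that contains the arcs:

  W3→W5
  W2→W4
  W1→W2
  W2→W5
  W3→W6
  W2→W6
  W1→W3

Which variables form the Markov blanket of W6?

{W2, W3}

By definition, MB(W6) is built from W6's parents, W6's children, and the co-parents of W6.
W6's parents: W2, W3.
W6 has no children.
W6 has no children, so there are no co-parents.
Taking the union gives {W2, W3}.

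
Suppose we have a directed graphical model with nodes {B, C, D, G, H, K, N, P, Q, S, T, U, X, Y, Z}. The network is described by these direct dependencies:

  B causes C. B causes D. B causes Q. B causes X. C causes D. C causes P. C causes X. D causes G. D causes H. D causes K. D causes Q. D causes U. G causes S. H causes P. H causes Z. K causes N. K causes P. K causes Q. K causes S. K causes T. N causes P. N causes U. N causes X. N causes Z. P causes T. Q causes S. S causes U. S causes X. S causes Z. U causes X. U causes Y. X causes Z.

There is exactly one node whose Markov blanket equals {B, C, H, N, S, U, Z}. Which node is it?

X

The target node must have every member of {B, C, H, N, S, U, Z} as a parent, child, or co-parent, and no others.
Parents of X: B, C, N, S, U; children: Z; co-parents: H, N, S.
These exactly cover the given set, so the node is X.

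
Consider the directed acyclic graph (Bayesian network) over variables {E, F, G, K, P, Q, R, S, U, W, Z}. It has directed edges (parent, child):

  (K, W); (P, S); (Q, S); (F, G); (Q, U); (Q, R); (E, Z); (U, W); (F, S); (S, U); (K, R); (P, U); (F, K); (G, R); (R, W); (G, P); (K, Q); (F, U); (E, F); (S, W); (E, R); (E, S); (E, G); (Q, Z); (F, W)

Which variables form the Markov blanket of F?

{E, G, K, P, Q, R, S, U, W}

F's children: G, K, S, U, W.
Pa(F) = {E}.
Parents of each child, excluding F:
  G also has parent E.
  K: no additional parents.
  S also has parents E, P, Q.
  parents(U) \ {F} = {P, Q, S}.
  W also has parents K, R, S, U.
MB(F) = {E, G, K, P, Q, R, S, U, W}.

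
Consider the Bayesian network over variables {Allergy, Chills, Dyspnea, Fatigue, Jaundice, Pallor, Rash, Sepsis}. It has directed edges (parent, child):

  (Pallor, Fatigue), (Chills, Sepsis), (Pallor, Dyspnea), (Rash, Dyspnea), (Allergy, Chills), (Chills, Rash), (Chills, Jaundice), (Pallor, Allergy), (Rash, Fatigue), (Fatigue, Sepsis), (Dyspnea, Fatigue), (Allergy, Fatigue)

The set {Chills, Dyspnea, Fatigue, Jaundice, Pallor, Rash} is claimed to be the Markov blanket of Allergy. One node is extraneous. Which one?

Allergy has children Chills, Fatigue.
Pa(Allergy) = {Pallor}.
For each child, the remaining parents (spouses of Allergy):
  Chills has no other parent.
  parents(Fatigue) \ {Allergy} = {Dyspnea, Pallor, Rash}.
MB(Allergy) = {Chills, Dyspnea, Fatigue, Pallor, Rash}.
Jaundice is neither a parent, child, nor co-parent of Allergy, so it does not belong.

Jaundice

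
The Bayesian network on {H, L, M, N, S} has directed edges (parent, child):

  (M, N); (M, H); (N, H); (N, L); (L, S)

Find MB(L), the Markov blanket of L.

{N, S}

L's parents: N.
L has child S.
Other parents of L's children:
  S: —
So the Markov blanket of L is {N, S}.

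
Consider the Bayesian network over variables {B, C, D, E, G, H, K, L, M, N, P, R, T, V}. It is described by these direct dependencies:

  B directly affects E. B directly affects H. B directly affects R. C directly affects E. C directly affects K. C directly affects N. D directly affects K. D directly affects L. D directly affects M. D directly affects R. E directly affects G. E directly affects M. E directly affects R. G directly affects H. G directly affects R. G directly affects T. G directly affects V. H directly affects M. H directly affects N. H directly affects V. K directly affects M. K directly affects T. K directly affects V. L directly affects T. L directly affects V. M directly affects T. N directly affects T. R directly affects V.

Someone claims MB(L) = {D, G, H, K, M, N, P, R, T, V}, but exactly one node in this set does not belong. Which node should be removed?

Parents of L: D.
Ch(L) = {T, V}.
Other parents of L's children:
  T also has parents G, K, M, N.
  V also has parents G, H, K, R.
MB(L) = {D, G, H, K, M, N, R, T, V}.
P is neither a parent, child, nor co-parent of L, so it does not belong.

P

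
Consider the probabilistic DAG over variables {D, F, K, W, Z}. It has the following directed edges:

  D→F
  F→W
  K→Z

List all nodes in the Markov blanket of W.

The Markov blanket of a node is its parents, its children, and the other parents of its children.
W has parent F.
Children of W: none.
With no children, W has no spouses; the co-parent set is empty.
Union: {F} ∪ {} ∪ {} = {F}.

{F}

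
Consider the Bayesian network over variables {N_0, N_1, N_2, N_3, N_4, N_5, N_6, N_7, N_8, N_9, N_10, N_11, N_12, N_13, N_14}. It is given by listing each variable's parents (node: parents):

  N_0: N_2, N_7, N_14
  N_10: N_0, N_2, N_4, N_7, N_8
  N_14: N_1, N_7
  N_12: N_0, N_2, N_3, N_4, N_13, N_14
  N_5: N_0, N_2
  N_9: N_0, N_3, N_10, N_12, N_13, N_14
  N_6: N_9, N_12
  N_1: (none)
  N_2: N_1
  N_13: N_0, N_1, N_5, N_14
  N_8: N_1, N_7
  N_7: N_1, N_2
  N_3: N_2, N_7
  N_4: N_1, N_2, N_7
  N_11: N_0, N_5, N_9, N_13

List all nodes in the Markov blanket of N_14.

By definition, MB(N_14) is built from N_14's parents, N_14's children, and the co-parents of N_14.
Pa(N_14) = {N_1, N_7}.
Ch(N_14) = {N_0, N_9, N_12, N_13}.
Other parents of N_14's children:
  N_0's other parents are N_2, N_7.
  N_13 also has parents N_0, N_1, N_5.
  N_12's other parents are N_0, N_2, N_3, N_4, N_13.
  N_9 also has parents N_0, N_3, N_10, N_12, N_13.
Taking the union gives {N_0, N_1, N_2, N_3, N_4, N_5, N_7, N_9, N_10, N_12, N_13}.

{N_0, N_1, N_2, N_3, N_4, N_5, N_7, N_9, N_10, N_12, N_13}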